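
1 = 1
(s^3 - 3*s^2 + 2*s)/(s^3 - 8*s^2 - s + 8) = s*(s - 2)/(s^2 - 7*s - 8)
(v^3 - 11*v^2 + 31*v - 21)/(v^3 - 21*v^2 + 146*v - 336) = (v^2 - 4*v + 3)/(v^2 - 14*v + 48)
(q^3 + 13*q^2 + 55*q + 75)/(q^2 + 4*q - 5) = (q^2 + 8*q + 15)/(q - 1)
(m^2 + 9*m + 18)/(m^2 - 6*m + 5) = (m^2 + 9*m + 18)/(m^2 - 6*m + 5)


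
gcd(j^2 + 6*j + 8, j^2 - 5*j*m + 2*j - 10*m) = j + 2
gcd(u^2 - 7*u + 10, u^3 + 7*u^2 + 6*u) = 1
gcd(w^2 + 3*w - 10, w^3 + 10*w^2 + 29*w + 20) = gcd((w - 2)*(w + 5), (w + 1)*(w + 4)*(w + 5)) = w + 5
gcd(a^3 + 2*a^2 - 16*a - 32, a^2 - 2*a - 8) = a^2 - 2*a - 8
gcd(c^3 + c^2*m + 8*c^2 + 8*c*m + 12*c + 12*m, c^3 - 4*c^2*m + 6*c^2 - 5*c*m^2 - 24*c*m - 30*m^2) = c^2 + c*m + 6*c + 6*m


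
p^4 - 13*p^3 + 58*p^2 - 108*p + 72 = (p - 6)*(p - 3)*(p - 2)^2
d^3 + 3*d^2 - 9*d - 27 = (d - 3)*(d + 3)^2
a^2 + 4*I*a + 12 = (a - 2*I)*(a + 6*I)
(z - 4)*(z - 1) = z^2 - 5*z + 4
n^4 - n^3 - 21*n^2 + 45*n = n*(n - 3)^2*(n + 5)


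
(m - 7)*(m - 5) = m^2 - 12*m + 35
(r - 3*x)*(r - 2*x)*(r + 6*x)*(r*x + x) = r^4*x + r^3*x^2 + r^3*x - 24*r^2*x^3 + r^2*x^2 + 36*r*x^4 - 24*r*x^3 + 36*x^4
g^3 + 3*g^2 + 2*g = g*(g + 1)*(g + 2)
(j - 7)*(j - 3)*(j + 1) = j^3 - 9*j^2 + 11*j + 21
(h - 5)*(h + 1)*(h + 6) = h^3 + 2*h^2 - 29*h - 30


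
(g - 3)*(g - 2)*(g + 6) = g^3 + g^2 - 24*g + 36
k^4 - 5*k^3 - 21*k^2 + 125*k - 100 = (k - 5)*(k - 4)*(k - 1)*(k + 5)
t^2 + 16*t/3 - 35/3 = (t - 5/3)*(t + 7)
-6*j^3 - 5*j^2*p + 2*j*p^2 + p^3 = (-2*j + p)*(j + p)*(3*j + p)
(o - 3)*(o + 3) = o^2 - 9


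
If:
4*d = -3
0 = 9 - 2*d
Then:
No Solution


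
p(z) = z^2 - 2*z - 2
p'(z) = 2*z - 2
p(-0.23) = -1.49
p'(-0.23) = -2.46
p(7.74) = 42.43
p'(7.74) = 13.48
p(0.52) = -2.77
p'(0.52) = -0.96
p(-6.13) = 47.84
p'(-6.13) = -14.26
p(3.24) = 2.02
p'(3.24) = 4.48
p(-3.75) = 19.56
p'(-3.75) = -9.50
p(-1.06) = 1.24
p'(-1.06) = -4.12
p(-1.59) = 3.71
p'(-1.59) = -5.18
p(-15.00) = 253.00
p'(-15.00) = -32.00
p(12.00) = 118.00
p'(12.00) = 22.00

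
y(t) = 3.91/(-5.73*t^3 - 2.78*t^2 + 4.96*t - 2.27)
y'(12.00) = 0.00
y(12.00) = -0.00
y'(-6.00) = 0.00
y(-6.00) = 0.00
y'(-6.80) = 0.00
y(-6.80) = 0.00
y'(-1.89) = 0.61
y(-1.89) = 0.23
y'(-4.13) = 0.01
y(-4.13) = 0.01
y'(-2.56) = 0.09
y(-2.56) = 0.06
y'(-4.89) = 0.00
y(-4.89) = 0.01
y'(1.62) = 0.29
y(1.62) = -0.15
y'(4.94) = 0.00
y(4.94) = -0.01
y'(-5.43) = 0.00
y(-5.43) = 0.00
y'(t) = 3.91*(17.19*t^2 + 5.56*t - 4.96)/(-5.73*t^3 - 2.78*t^2 + 4.96*t - 2.27)^2 = (67.2129*t^2 + 21.7396*t - 19.3936)/(5.73*t^3 + 2.78*t^2 - 4.96*t + 2.27)^2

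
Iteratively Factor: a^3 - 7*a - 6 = (a + 2)*(a^2 - 2*a - 3) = (a - 3)*(a + 2)*(a + 1)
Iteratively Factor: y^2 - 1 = (y + 1)*(y - 1)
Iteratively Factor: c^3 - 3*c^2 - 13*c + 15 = (c + 3)*(c^2 - 6*c + 5) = (c - 5)*(c + 3)*(c - 1)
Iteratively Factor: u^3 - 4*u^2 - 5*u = (u + 1)*(u^2 - 5*u) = (u - 5)*(u + 1)*(u)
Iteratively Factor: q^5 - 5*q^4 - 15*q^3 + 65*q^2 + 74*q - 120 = (q - 4)*(q^4 - q^3 - 19*q^2 - 11*q + 30) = (q - 5)*(q - 4)*(q^3 + 4*q^2 + q - 6) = (q - 5)*(q - 4)*(q + 3)*(q^2 + q - 2) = (q - 5)*(q - 4)*(q + 2)*(q + 3)*(q - 1)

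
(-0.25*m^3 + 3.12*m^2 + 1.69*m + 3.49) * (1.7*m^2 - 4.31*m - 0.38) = -0.425*m^5 + 6.3815*m^4 - 10.4792*m^3 - 2.5365*m^2 - 15.6841*m - 1.3262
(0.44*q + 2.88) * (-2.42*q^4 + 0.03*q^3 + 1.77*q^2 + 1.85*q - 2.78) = -1.0648*q^5 - 6.9564*q^4 + 0.8652*q^3 + 5.9116*q^2 + 4.1048*q - 8.0064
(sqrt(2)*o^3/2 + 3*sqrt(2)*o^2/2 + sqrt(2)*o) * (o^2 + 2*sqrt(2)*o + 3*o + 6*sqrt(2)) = sqrt(2)*o^5/2 + 2*o^4 + 3*sqrt(2)*o^4 + 11*sqrt(2)*o^3/2 + 12*o^3 + 3*sqrt(2)*o^2 + 22*o^2 + 12*o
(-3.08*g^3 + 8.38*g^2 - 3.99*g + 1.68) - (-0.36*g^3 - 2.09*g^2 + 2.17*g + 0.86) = -2.72*g^3 + 10.47*g^2 - 6.16*g + 0.82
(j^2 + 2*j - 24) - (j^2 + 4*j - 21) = -2*j - 3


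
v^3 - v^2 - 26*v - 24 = (v - 6)*(v + 1)*(v + 4)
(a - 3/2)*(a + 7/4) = a^2 + a/4 - 21/8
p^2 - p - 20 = (p - 5)*(p + 4)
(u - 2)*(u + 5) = u^2 + 3*u - 10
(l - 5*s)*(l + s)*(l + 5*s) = l^3 + l^2*s - 25*l*s^2 - 25*s^3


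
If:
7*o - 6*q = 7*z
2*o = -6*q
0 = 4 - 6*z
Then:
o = 14/27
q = -14/81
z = 2/3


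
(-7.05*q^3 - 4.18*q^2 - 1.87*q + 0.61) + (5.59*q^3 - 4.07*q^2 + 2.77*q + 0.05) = -1.46*q^3 - 8.25*q^2 + 0.9*q + 0.66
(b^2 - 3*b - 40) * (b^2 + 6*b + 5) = b^4 + 3*b^3 - 53*b^2 - 255*b - 200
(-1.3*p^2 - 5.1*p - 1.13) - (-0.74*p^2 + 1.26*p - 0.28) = -0.56*p^2 - 6.36*p - 0.85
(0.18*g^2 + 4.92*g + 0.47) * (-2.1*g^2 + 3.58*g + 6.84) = -0.378*g^4 - 9.6876*g^3 + 17.8578*g^2 + 35.3354*g + 3.2148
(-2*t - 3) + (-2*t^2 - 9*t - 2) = -2*t^2 - 11*t - 5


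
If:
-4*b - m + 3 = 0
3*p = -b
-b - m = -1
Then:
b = 2/3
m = 1/3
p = -2/9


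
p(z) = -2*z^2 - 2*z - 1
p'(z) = -4*z - 2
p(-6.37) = -69.41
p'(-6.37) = 23.48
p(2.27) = -15.85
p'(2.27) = -11.08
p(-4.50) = -32.50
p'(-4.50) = 16.00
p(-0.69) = -0.57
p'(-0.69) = 0.76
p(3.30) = -29.38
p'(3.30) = -15.20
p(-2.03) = -5.18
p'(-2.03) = 6.12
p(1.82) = -11.26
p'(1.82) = -9.28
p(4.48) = -50.10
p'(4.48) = -19.92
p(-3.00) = -13.00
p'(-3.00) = 10.00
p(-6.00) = -61.00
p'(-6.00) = 22.00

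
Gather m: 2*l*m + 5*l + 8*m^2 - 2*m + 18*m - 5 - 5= 5*l + 8*m^2 + m*(2*l + 16) - 10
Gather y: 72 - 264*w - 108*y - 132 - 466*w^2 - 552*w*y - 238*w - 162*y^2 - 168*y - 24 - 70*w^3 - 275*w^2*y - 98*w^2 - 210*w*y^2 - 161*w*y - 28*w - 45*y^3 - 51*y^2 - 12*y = -70*w^3 - 564*w^2 - 530*w - 45*y^3 + y^2*(-210*w - 213) + y*(-275*w^2 - 713*w - 288) - 84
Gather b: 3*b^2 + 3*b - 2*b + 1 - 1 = 3*b^2 + b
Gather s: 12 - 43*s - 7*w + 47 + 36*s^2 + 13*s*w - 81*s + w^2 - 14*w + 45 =36*s^2 + s*(13*w - 124) + w^2 - 21*w + 104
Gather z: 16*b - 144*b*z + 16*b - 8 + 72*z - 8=32*b + z*(72 - 144*b) - 16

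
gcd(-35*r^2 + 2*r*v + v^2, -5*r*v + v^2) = 5*r - v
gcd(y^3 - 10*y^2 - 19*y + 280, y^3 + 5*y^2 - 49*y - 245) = y^2 - 2*y - 35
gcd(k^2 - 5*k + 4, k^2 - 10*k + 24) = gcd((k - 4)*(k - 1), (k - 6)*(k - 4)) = k - 4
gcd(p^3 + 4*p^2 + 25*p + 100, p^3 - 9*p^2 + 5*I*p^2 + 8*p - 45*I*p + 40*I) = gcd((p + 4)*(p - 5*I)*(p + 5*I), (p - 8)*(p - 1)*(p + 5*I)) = p + 5*I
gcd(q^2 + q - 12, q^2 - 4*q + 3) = q - 3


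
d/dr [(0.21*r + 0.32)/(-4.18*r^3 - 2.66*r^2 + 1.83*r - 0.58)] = (1.7556*r^3 + 4.5714*r^2 + 1.7024*r - 0.7074)/(17.4724*r^6 + 22.2376*r^5 - 8.2232*r^4 - 4.8868*r^3 + 6.4345*r^2 - 2.1228*r + 0.3364)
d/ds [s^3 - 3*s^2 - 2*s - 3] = 3*s^2 - 6*s - 2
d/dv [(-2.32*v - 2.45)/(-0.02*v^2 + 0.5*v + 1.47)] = (0.0464*v^2 - 1.16*v - (0.04*v - 0.5)*(2.32*v + 2.45) - 3.4104)/(-0.02*v^2 + 0.5*v + 1.47)^2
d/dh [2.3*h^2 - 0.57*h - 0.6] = 4.6*h - 0.57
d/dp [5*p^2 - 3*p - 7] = 10*p - 3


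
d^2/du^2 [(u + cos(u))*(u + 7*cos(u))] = -8*u*cos(u) + 28*sin(u)^2 - 16*sin(u) - 12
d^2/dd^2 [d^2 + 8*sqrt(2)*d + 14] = 2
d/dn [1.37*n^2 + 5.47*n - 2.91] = 2.74*n + 5.47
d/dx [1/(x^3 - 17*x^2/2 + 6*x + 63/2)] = 4*(-3*x^2 + 17*x - 6)/(2*x^3 - 17*x^2 + 12*x + 63)^2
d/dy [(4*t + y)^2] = 8*t + 2*y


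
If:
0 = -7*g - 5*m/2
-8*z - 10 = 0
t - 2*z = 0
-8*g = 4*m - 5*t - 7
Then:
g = 55/32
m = -77/16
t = -5/2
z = -5/4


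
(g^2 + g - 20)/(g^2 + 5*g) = (g - 4)/g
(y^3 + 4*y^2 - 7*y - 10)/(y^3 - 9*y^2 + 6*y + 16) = (y + 5)/(y - 8)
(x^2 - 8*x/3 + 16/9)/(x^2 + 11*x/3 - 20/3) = (x - 4/3)/(x + 5)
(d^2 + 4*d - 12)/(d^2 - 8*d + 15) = (d^2 + 4*d - 12)/(d^2 - 8*d + 15)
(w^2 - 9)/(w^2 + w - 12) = (w + 3)/(w + 4)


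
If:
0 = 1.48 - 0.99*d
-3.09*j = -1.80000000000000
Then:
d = 1.49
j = 0.58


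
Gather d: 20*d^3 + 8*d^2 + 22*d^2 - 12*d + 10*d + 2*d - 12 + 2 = 20*d^3 + 30*d^2 - 10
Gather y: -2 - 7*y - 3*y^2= -3*y^2 - 7*y - 2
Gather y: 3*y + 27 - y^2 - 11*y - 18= -y^2 - 8*y + 9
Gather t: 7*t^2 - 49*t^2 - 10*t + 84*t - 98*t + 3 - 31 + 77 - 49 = -42*t^2 - 24*t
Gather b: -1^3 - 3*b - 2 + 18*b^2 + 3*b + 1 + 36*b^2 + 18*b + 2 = 54*b^2 + 18*b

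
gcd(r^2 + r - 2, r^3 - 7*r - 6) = r + 2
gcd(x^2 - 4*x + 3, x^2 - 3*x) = x - 3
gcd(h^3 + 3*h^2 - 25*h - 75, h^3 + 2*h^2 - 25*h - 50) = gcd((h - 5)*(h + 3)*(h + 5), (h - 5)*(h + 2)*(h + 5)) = h^2 - 25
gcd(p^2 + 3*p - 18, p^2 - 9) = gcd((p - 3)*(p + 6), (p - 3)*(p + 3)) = p - 3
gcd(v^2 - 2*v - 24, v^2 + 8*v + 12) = 1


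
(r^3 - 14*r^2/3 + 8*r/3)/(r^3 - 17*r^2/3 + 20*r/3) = (3*r - 2)/(3*r - 5)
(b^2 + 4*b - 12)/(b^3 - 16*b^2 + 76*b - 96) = (b + 6)/(b^2 - 14*b + 48)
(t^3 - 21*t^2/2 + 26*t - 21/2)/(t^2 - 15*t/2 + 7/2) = t - 3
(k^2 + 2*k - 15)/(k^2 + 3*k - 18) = (k + 5)/(k + 6)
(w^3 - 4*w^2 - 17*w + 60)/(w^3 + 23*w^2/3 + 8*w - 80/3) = 3*(w^2 - 8*w + 15)/(3*w^2 + 11*w - 20)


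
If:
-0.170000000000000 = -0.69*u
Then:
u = 0.25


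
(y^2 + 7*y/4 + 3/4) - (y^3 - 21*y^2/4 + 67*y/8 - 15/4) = -y^3 + 25*y^2/4 - 53*y/8 + 9/2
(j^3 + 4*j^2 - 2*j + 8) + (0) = j^3 + 4*j^2 - 2*j + 8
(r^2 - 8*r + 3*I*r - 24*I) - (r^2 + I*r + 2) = -8*r + 2*I*r - 2 - 24*I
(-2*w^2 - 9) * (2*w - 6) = -4*w^3 + 12*w^2 - 18*w + 54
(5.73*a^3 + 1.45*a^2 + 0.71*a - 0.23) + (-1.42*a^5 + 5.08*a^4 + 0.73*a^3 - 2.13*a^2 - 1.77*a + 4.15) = -1.42*a^5 + 5.08*a^4 + 6.46*a^3 - 0.68*a^2 - 1.06*a + 3.92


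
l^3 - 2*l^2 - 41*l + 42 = (l - 7)*(l - 1)*(l + 6)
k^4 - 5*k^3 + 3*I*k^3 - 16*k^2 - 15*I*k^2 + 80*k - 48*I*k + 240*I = (k - 5)*(k - 4)*(k + 4)*(k + 3*I)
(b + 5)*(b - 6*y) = b^2 - 6*b*y + 5*b - 30*y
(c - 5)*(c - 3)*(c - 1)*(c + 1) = c^4 - 8*c^3 + 14*c^2 + 8*c - 15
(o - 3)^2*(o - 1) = o^3 - 7*o^2 + 15*o - 9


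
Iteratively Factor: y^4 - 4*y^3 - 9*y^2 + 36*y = (y + 3)*(y^3 - 7*y^2 + 12*y) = y*(y + 3)*(y^2 - 7*y + 12) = y*(y - 3)*(y + 3)*(y - 4)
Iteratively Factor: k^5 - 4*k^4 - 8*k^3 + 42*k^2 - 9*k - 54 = (k - 3)*(k^4 - k^3 - 11*k^2 + 9*k + 18) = (k - 3)*(k - 2)*(k^3 + k^2 - 9*k - 9) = (k - 3)^2*(k - 2)*(k^2 + 4*k + 3) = (k - 3)^2*(k - 2)*(k + 3)*(k + 1)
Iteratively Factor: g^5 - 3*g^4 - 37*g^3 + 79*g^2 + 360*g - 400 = (g - 5)*(g^4 + 2*g^3 - 27*g^2 - 56*g + 80) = (g - 5)*(g + 4)*(g^3 - 2*g^2 - 19*g + 20) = (g - 5)*(g - 1)*(g + 4)*(g^2 - g - 20) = (g - 5)*(g - 1)*(g + 4)^2*(g - 5)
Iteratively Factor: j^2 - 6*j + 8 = (j - 4)*(j - 2)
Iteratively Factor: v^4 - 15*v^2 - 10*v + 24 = (v - 4)*(v^3 + 4*v^2 + v - 6) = (v - 4)*(v + 3)*(v^2 + v - 2) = (v - 4)*(v + 2)*(v + 3)*(v - 1)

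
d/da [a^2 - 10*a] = 2*a - 10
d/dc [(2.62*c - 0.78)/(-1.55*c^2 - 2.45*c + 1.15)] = (4.061*c^2 - 2.418*c + 1.102)/(2.4025*c^4 + 7.595*c^3 + 2.4375*c^2 - 5.635*c + 1.3225)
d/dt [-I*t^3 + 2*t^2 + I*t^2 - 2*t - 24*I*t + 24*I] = -3*I*t^2 + 2*t*(2 + I) - 2 - 24*I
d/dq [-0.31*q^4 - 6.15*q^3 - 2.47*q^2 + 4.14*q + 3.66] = -1.24*q^3 - 18.45*q^2 - 4.94*q + 4.14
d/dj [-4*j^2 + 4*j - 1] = 4 - 8*j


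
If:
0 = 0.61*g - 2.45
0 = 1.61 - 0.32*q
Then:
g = 4.02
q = 5.03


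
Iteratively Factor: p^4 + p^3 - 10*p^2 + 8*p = (p - 1)*(p^3 + 2*p^2 - 8*p) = (p - 1)*(p + 4)*(p^2 - 2*p) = (p - 2)*(p - 1)*(p + 4)*(p)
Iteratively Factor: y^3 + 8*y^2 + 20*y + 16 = (y + 2)*(y^2 + 6*y + 8) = (y + 2)*(y + 4)*(y + 2)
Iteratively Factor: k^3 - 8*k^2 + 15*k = (k)*(k^2 - 8*k + 15) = k*(k - 3)*(k - 5)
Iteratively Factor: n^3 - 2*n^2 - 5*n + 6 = (n - 1)*(n^2 - n - 6) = (n - 1)*(n + 2)*(n - 3)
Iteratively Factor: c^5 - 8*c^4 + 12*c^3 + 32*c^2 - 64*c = (c - 4)*(c^4 - 4*c^3 - 4*c^2 + 16*c) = (c - 4)*(c - 2)*(c^3 - 2*c^2 - 8*c) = (c - 4)^2*(c - 2)*(c^2 + 2*c) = c*(c - 4)^2*(c - 2)*(c + 2)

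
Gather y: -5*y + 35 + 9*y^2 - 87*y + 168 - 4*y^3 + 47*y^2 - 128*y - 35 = -4*y^3 + 56*y^2 - 220*y + 168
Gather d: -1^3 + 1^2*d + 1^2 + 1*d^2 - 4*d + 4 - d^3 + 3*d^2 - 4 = -d^3 + 4*d^2 - 3*d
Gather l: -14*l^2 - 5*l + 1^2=-14*l^2 - 5*l + 1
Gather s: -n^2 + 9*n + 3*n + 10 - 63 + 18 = -n^2 + 12*n - 35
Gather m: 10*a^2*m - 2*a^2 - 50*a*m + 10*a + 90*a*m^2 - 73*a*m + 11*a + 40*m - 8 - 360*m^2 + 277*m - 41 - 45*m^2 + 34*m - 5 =-2*a^2 + 21*a + m^2*(90*a - 405) + m*(10*a^2 - 123*a + 351) - 54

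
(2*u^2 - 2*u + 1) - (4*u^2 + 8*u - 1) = -2*u^2 - 10*u + 2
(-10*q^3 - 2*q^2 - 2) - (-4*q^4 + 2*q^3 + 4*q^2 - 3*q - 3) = 4*q^4 - 12*q^3 - 6*q^2 + 3*q + 1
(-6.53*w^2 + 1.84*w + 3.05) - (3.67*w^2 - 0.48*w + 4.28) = -10.2*w^2 + 2.32*w - 1.23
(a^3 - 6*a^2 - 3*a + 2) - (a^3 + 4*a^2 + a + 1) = -10*a^2 - 4*a + 1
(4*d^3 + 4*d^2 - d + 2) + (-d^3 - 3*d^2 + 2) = 3*d^3 + d^2 - d + 4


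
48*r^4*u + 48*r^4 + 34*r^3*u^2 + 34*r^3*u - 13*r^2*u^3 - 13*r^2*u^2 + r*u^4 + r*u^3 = (-8*r + u)*(-6*r + u)*(r + u)*(r*u + r)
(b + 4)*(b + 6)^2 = b^3 + 16*b^2 + 84*b + 144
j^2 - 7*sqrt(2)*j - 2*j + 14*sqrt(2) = (j - 2)*(j - 7*sqrt(2))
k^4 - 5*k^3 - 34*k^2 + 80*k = k*(k - 8)*(k - 2)*(k + 5)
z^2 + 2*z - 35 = (z - 5)*(z + 7)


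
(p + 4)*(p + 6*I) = p^2 + 4*p + 6*I*p + 24*I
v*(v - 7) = v^2 - 7*v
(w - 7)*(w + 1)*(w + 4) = w^3 - 2*w^2 - 31*w - 28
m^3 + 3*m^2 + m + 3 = (m + 3)*(m - I)*(m + I)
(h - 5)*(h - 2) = h^2 - 7*h + 10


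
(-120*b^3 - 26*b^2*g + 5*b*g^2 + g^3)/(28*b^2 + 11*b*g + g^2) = (-30*b^2 + b*g + g^2)/(7*b + g)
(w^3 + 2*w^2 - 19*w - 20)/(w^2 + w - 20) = w + 1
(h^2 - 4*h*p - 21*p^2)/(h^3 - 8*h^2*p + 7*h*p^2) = (-h - 3*p)/(h*(-h + p))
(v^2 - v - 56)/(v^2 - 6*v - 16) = (v + 7)/(v + 2)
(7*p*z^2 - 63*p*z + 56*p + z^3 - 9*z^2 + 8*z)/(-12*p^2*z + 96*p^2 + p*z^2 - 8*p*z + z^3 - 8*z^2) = (7*p*z - 7*p + z^2 - z)/(-12*p^2 + p*z + z^2)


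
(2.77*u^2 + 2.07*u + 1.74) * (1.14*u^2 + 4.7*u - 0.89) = 3.1578*u^4 + 15.3788*u^3 + 9.2473*u^2 + 6.3357*u - 1.5486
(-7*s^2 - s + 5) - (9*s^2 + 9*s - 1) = -16*s^2 - 10*s + 6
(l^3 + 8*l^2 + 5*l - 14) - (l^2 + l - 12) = l^3 + 7*l^2 + 4*l - 2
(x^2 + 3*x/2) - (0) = x^2 + 3*x/2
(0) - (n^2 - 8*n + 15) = -n^2 + 8*n - 15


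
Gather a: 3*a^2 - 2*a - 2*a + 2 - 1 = 3*a^2 - 4*a + 1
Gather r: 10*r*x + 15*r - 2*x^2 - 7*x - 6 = r*(10*x + 15) - 2*x^2 - 7*x - 6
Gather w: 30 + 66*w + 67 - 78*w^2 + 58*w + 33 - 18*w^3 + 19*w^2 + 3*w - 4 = -18*w^3 - 59*w^2 + 127*w + 126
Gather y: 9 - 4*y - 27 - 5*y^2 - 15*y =-5*y^2 - 19*y - 18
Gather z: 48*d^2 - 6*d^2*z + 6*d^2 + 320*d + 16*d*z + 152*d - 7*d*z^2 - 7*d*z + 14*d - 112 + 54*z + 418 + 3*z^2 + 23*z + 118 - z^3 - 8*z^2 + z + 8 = 54*d^2 + 486*d - z^3 + z^2*(-7*d - 5) + z*(-6*d^2 + 9*d + 78) + 432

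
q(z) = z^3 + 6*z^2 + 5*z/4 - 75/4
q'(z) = 3*z^2 + 12*z + 5/4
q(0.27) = -17.96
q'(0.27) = 4.71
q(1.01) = -10.34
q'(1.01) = 16.43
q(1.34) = -3.90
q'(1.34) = 22.72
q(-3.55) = 7.69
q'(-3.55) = -3.54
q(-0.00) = -18.75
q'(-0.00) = 1.25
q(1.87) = 11.11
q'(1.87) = 34.18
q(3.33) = 88.87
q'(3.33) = 74.48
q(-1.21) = -13.25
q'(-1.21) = -8.88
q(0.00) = -18.75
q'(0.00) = 1.25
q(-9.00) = -273.00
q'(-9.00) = 136.25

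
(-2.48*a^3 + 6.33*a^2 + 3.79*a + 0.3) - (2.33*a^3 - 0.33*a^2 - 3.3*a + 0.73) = -4.81*a^3 + 6.66*a^2 + 7.09*a - 0.43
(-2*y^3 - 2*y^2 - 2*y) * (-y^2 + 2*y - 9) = 2*y^5 - 2*y^4 + 16*y^3 + 14*y^2 + 18*y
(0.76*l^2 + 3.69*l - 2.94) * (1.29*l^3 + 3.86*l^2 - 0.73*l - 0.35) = 0.9804*l^5 + 7.6937*l^4 + 9.896*l^3 - 14.3081*l^2 + 0.8547*l + 1.029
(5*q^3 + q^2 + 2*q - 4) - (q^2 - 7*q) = 5*q^3 + 9*q - 4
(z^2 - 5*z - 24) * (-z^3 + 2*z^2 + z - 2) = -z^5 + 7*z^4 + 15*z^3 - 55*z^2 - 14*z + 48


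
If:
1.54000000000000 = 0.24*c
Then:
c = 6.42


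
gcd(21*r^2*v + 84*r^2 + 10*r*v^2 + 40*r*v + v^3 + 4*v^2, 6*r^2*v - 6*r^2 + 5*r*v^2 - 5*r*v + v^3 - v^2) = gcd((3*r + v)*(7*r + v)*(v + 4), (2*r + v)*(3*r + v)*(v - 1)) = 3*r + v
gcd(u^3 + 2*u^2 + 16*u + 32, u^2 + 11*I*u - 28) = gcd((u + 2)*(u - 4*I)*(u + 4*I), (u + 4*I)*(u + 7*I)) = u + 4*I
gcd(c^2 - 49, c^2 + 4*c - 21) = c + 7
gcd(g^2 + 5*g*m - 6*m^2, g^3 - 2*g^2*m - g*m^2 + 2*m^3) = g - m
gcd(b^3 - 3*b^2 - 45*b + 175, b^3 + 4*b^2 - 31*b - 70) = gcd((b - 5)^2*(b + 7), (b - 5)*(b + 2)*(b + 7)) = b^2 + 2*b - 35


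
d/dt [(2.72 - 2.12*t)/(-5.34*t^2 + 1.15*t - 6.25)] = (-11.3208*t^2 + 29.0496*t + 10.122)/(28.5156*t^4 - 12.282*t^3 + 68.0725*t^2 - 14.375*t + 39.0625)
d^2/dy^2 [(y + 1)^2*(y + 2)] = 6*y + 8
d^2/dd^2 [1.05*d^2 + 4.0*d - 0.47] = 2.10000000000000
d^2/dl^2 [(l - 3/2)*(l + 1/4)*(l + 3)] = 6*l + 7/2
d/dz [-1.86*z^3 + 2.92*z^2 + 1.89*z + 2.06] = -5.58*z^2 + 5.84*z + 1.89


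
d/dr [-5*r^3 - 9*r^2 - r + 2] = -15*r^2 - 18*r - 1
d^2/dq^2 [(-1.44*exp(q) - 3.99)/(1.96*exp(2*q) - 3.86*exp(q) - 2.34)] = (-5.53190399999999*exp(4*q) - 72.2064*exp(3*q) + 50.933736*exp(2*q) - 119.641692*exp(q) + 28.154412)*exp(q)/(7.529536*exp(6*q) - 44.485728*exp(5*q) + 60.641616*exp(4*q) + 48.708568*exp(3*q) - 72.398664*exp(2*q) - 63.407448*exp(q) - 12.812904)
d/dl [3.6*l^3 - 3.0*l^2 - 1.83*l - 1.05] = 10.8*l^2 - 6.0*l - 1.83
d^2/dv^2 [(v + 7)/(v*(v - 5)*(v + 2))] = 2*(3*v^5 + 33*v^4 - 149*v^3 - 21*v^2 + 630*v + 700)/(v^3*(v^6 - 9*v^5 - 3*v^4 + 153*v^3 + 30*v^2 - 900*v - 1000))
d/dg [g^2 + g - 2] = 2*g + 1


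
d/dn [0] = 0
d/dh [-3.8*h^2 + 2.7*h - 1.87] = 2.7 - 7.6*h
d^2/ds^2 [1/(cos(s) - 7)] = (sin(s)^2 - 7*cos(s) + 1)/(cos(s) - 7)^3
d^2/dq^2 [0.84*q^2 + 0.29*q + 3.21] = 1.68000000000000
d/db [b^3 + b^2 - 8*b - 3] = 3*b^2 + 2*b - 8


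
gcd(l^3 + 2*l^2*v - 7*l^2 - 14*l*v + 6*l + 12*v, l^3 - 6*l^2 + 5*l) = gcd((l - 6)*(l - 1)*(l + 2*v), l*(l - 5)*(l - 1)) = l - 1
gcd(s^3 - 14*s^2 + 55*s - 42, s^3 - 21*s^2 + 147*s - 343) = s - 7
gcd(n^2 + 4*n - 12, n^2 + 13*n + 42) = n + 6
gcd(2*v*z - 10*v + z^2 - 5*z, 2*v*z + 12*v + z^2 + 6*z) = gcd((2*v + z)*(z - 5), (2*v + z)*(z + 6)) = 2*v + z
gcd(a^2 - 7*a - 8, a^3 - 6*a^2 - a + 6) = a + 1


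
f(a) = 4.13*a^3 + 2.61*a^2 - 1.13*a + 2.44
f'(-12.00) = 1720.39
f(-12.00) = -6744.80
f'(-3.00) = 94.72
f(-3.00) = -82.19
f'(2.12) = 65.62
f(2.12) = 51.13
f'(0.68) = 8.15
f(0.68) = 4.18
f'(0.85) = 12.26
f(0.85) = 5.90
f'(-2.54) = 65.55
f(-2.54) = -45.53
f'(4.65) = 291.05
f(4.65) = 468.87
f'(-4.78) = 257.01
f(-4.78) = -383.58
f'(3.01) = 126.84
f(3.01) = 135.31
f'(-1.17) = 9.72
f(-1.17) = 0.72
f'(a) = 12.39*a^2 + 5.22*a - 1.13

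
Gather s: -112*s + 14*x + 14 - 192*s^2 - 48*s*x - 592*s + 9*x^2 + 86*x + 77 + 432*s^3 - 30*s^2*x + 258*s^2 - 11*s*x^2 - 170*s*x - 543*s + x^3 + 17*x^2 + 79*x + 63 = 432*s^3 + s^2*(66 - 30*x) + s*(-11*x^2 - 218*x - 1247) + x^3 + 26*x^2 + 179*x + 154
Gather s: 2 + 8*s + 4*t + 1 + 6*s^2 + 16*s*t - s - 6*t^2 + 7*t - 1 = 6*s^2 + s*(16*t + 7) - 6*t^2 + 11*t + 2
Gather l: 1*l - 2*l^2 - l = -2*l^2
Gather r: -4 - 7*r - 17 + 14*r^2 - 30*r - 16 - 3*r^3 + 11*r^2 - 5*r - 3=-3*r^3 + 25*r^2 - 42*r - 40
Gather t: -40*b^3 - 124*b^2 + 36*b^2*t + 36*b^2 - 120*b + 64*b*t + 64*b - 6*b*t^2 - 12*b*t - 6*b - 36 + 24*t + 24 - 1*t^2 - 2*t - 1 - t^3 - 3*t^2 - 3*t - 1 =-40*b^3 - 88*b^2 - 62*b - t^3 + t^2*(-6*b - 4) + t*(36*b^2 + 52*b + 19) - 14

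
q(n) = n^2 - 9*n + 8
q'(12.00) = 15.00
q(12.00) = 44.00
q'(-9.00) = -27.00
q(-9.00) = 170.00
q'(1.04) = -6.92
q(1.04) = -0.28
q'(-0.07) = -9.14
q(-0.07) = 8.63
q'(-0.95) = -10.90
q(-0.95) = 17.45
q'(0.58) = -7.84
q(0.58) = 3.12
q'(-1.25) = -11.50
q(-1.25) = 20.81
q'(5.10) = 1.20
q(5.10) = -11.89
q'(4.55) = 0.10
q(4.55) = -12.25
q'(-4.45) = -17.90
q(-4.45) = 67.85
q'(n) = 2*n - 9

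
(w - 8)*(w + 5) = w^2 - 3*w - 40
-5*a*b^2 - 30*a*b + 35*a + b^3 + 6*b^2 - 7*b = (-5*a + b)*(b - 1)*(b + 7)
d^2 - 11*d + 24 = (d - 8)*(d - 3)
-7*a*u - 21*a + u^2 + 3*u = (-7*a + u)*(u + 3)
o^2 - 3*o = o*(o - 3)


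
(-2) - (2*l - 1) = -2*l - 1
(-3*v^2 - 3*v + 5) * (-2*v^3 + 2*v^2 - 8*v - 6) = 6*v^5 + 8*v^3 + 52*v^2 - 22*v - 30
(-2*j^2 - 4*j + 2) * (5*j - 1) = -10*j^3 - 18*j^2 + 14*j - 2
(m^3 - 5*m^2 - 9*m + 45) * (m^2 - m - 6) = m^5 - 6*m^4 - 10*m^3 + 84*m^2 + 9*m - 270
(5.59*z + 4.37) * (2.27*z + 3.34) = 12.6893*z^2 + 28.5905*z + 14.5958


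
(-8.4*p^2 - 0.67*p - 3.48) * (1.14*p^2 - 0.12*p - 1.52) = -9.576*p^4 + 0.2442*p^3 + 8.8812*p^2 + 1.436*p + 5.2896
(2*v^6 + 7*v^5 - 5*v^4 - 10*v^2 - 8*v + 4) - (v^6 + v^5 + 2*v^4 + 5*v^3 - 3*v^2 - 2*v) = v^6 + 6*v^5 - 7*v^4 - 5*v^3 - 7*v^2 - 6*v + 4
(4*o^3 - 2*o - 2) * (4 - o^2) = -4*o^5 + 18*o^3 + 2*o^2 - 8*o - 8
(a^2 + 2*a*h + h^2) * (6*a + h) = 6*a^3 + 13*a^2*h + 8*a*h^2 + h^3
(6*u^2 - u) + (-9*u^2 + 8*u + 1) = -3*u^2 + 7*u + 1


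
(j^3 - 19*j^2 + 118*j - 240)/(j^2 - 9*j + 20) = (j^2 - 14*j + 48)/(j - 4)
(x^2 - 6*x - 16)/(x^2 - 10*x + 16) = (x + 2)/(x - 2)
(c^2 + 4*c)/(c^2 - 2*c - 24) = c/(c - 6)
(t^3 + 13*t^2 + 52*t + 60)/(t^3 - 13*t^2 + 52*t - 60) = (t^3 + 13*t^2 + 52*t + 60)/(t^3 - 13*t^2 + 52*t - 60)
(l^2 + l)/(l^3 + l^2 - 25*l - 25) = l/(l^2 - 25)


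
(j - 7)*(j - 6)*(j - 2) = j^3 - 15*j^2 + 68*j - 84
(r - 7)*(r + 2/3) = r^2 - 19*r/3 - 14/3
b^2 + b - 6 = (b - 2)*(b + 3)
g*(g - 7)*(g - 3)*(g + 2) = g^4 - 8*g^3 + g^2 + 42*g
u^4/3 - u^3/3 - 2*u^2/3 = u^2*(u/3 + 1/3)*(u - 2)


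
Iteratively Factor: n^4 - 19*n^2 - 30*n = (n + 2)*(n^3 - 2*n^2 - 15*n) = (n + 2)*(n + 3)*(n^2 - 5*n) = (n - 5)*(n + 2)*(n + 3)*(n)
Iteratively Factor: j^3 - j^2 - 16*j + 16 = (j + 4)*(j^2 - 5*j + 4) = (j - 4)*(j + 4)*(j - 1)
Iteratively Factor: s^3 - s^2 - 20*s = (s)*(s^2 - s - 20) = s*(s + 4)*(s - 5)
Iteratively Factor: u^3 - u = (u - 1)*(u^2 + u) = (u - 1)*(u + 1)*(u)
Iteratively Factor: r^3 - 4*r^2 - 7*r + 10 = (r - 5)*(r^2 + r - 2) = (r - 5)*(r + 2)*(r - 1)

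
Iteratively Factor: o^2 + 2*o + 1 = (o + 1)*(o + 1)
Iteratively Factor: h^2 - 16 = (h - 4)*(h + 4)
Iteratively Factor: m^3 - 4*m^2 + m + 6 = (m - 2)*(m^2 - 2*m - 3) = (m - 3)*(m - 2)*(m + 1)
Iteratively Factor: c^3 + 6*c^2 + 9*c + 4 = (c + 1)*(c^2 + 5*c + 4) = (c + 1)*(c + 4)*(c + 1)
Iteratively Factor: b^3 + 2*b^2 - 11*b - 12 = (b + 1)*(b^2 + b - 12) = (b - 3)*(b + 1)*(b + 4)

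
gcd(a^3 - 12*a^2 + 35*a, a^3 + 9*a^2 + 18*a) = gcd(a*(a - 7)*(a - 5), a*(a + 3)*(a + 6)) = a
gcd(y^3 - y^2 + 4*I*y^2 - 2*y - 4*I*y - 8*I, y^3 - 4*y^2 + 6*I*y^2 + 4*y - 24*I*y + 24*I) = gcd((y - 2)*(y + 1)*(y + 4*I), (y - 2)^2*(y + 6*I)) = y - 2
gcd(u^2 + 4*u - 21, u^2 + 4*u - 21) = u^2 + 4*u - 21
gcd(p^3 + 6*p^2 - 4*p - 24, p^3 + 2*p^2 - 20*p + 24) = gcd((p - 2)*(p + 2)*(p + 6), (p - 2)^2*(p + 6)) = p^2 + 4*p - 12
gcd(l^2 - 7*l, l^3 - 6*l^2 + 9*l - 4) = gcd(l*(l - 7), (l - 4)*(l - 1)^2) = 1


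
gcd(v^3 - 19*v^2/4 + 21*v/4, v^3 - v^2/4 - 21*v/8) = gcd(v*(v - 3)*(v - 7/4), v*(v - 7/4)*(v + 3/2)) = v^2 - 7*v/4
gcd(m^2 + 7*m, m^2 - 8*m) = m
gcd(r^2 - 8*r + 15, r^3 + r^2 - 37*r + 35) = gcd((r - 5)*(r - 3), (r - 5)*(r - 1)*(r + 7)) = r - 5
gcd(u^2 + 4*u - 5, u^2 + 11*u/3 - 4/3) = 1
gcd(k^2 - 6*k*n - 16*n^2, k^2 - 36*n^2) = 1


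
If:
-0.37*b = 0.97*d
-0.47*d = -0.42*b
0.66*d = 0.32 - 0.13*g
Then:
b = 0.00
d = 0.00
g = 2.46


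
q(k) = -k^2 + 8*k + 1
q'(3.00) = 2.00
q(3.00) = 16.00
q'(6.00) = -4.00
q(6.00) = 13.00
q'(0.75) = 6.50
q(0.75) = 6.44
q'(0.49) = 7.02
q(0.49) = 4.68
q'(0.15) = 7.70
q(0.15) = 2.18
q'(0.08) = 7.84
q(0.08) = 1.63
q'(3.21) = 1.58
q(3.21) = 16.38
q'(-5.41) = 18.82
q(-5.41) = -71.55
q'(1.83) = 4.34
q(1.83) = 12.29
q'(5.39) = -2.78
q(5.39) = 15.07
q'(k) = 8 - 2*k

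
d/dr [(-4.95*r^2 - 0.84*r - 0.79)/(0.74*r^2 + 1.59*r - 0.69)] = (-7.2489*r^2 + 8.0002*r + 1.8357)/(0.5476*r^4 + 2.3532*r^3 + 1.5069*r^2 - 2.1942*r + 0.4761)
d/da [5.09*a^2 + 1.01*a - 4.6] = 10.18*a + 1.01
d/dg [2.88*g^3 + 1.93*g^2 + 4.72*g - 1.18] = 8.64*g^2 + 3.86*g + 4.72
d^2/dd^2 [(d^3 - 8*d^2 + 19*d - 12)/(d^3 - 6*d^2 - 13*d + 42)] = 4*(-d^6 + 48*d^5 - 489*d^4 + 2452*d^3 - 6651*d^2 + 9180*d - 4395)/(d^9 - 18*d^8 + 69*d^7 + 378*d^6 - 2409*d^5 - 1782*d^4 + 22751*d^3 - 10458*d^2 - 68796*d + 74088)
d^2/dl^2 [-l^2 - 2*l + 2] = -2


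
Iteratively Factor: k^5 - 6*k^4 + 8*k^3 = (k - 2)*(k^4 - 4*k^3) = k*(k - 2)*(k^3 - 4*k^2) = k^2*(k - 2)*(k^2 - 4*k) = k^2*(k - 4)*(k - 2)*(k)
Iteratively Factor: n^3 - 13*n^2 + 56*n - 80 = (n - 5)*(n^2 - 8*n + 16) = (n - 5)*(n - 4)*(n - 4)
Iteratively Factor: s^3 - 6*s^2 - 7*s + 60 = (s + 3)*(s^2 - 9*s + 20) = (s - 4)*(s + 3)*(s - 5)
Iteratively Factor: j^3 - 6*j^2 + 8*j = (j - 4)*(j^2 - 2*j) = j*(j - 4)*(j - 2)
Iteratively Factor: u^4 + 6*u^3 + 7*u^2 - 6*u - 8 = (u + 4)*(u^3 + 2*u^2 - u - 2) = (u - 1)*(u + 4)*(u^2 + 3*u + 2) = (u - 1)*(u + 2)*(u + 4)*(u + 1)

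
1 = 1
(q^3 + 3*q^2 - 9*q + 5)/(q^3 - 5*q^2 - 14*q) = (-q^3 - 3*q^2 + 9*q - 5)/(q*(-q^2 + 5*q + 14))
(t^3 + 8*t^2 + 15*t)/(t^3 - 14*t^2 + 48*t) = (t^2 + 8*t + 15)/(t^2 - 14*t + 48)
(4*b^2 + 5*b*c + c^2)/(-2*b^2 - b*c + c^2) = (-4*b - c)/(2*b - c)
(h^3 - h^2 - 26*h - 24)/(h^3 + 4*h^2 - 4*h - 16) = (h^2 - 5*h - 6)/(h^2 - 4)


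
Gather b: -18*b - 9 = -18*b - 9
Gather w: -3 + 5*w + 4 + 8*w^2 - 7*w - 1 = 8*w^2 - 2*w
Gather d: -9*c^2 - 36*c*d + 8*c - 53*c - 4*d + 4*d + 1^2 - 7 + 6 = -9*c^2 - 36*c*d - 45*c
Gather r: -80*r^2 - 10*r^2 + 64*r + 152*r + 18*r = -90*r^2 + 234*r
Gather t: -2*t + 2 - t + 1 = 3 - 3*t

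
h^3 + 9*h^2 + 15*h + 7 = (h + 1)^2*(h + 7)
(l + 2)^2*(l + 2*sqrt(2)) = l^3 + 2*sqrt(2)*l^2 + 4*l^2 + 4*l + 8*sqrt(2)*l + 8*sqrt(2)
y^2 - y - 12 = (y - 4)*(y + 3)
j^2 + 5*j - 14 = (j - 2)*(j + 7)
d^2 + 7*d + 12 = (d + 3)*(d + 4)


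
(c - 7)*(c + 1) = c^2 - 6*c - 7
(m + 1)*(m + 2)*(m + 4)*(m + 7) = m^4 + 14*m^3 + 63*m^2 + 106*m + 56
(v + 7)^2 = v^2 + 14*v + 49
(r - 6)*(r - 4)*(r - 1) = r^3 - 11*r^2 + 34*r - 24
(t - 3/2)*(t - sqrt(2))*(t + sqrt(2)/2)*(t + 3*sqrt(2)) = t^4 - 3*t^3/2 + 5*sqrt(2)*t^3/2 - 15*sqrt(2)*t^2/4 - 4*t^2 - 3*sqrt(2)*t + 6*t + 9*sqrt(2)/2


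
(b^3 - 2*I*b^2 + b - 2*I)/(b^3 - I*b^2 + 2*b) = (b - I)/b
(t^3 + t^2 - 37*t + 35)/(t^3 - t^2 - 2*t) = (-t^3 - t^2 + 37*t - 35)/(t*(-t^2 + t + 2))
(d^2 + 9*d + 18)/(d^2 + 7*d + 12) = (d + 6)/(d + 4)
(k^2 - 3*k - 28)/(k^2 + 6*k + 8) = (k - 7)/(k + 2)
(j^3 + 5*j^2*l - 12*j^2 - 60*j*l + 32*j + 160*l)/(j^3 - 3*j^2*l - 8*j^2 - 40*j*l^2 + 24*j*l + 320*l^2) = (j - 4)/(j - 8*l)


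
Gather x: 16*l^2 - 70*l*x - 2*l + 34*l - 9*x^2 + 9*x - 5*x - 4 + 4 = 16*l^2 + 32*l - 9*x^2 + x*(4 - 70*l)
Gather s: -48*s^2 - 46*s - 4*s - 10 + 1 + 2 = -48*s^2 - 50*s - 7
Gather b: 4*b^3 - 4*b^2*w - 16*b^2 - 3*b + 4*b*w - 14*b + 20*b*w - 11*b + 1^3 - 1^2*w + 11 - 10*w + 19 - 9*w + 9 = 4*b^3 + b^2*(-4*w - 16) + b*(24*w - 28) - 20*w + 40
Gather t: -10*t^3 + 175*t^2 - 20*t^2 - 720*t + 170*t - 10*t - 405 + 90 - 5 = -10*t^3 + 155*t^2 - 560*t - 320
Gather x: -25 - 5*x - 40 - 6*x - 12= -11*x - 77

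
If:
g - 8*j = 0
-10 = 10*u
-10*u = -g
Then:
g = -10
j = -5/4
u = -1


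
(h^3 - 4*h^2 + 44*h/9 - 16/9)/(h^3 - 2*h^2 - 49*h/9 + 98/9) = (9*h^2 - 18*h + 8)/(9*h^2 - 49)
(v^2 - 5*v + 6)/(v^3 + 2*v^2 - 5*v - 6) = (v - 3)/(v^2 + 4*v + 3)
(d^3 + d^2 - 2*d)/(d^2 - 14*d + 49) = d*(d^2 + d - 2)/(d^2 - 14*d + 49)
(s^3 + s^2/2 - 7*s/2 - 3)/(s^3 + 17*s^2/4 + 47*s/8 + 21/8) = 4*(s - 2)/(4*s + 7)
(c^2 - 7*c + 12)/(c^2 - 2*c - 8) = (c - 3)/(c + 2)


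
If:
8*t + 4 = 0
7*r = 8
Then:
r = 8/7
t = -1/2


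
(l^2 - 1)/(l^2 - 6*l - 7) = (l - 1)/(l - 7)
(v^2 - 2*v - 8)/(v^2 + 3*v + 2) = (v - 4)/(v + 1)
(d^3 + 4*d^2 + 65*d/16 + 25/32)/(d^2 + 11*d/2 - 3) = (32*d^3 + 128*d^2 + 130*d + 25)/(16*(2*d^2 + 11*d - 6))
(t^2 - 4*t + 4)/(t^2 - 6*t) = (t^2 - 4*t + 4)/(t*(t - 6))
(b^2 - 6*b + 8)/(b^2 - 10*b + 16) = (b - 4)/(b - 8)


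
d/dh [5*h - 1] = 5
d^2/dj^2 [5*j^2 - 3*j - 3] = 10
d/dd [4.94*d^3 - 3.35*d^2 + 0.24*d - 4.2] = 14.82*d^2 - 6.7*d + 0.24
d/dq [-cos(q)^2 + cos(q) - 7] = -sin(q) + sin(2*q)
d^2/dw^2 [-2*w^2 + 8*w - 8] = -4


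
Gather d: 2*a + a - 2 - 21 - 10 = 3*a - 33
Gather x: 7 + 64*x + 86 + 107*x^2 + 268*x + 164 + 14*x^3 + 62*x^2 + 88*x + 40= 14*x^3 + 169*x^2 + 420*x + 297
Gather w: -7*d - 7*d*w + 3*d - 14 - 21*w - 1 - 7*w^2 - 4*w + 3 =-4*d - 7*w^2 + w*(-7*d - 25) - 12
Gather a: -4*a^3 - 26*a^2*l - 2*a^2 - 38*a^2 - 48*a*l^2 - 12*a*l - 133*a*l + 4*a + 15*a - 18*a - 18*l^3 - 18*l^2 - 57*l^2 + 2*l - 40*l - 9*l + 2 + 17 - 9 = -4*a^3 + a^2*(-26*l - 40) + a*(-48*l^2 - 145*l + 1) - 18*l^3 - 75*l^2 - 47*l + 10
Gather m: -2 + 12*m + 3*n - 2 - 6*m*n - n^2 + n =m*(12 - 6*n) - n^2 + 4*n - 4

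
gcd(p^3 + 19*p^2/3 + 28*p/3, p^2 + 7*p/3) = p^2 + 7*p/3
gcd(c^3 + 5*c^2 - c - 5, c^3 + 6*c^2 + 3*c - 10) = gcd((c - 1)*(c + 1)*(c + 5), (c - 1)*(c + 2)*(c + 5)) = c^2 + 4*c - 5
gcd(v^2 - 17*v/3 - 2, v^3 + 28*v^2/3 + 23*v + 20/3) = v + 1/3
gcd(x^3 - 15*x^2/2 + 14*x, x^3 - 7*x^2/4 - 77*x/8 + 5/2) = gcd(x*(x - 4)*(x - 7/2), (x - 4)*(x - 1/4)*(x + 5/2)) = x - 4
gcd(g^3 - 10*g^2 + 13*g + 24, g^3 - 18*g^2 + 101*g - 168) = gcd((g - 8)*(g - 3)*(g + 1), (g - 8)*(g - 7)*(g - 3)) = g^2 - 11*g + 24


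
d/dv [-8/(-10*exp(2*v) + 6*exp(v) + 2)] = (12 - 40*exp(v))*exp(v)/(-5*exp(2*v) + 3*exp(v) + 1)^2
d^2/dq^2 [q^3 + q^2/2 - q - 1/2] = 6*q + 1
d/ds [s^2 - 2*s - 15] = 2*s - 2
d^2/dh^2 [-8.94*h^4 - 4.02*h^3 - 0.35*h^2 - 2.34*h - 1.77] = -107.28*h^2 - 24.12*h - 0.7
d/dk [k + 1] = 1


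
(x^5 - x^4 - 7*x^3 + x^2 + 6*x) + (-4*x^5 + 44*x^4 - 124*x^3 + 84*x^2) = -3*x^5 + 43*x^4 - 131*x^3 + 85*x^2 + 6*x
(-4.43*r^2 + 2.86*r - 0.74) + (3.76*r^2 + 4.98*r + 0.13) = -0.67*r^2 + 7.84*r - 0.61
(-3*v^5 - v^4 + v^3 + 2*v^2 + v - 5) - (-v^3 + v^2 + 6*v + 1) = -3*v^5 - v^4 + 2*v^3 + v^2 - 5*v - 6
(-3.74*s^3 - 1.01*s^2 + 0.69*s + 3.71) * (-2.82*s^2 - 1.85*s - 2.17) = 10.5468*s^5 + 9.7672*s^4 + 8.0385*s^3 - 9.547*s^2 - 8.3608*s - 8.0507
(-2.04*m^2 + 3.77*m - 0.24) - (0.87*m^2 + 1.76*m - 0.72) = -2.91*m^2 + 2.01*m + 0.48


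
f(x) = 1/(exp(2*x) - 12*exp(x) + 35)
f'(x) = (-2*exp(2*x) + 12*exp(x))/(exp(2*x) - 12*exp(x) + 35)^2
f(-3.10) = 0.03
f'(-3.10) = 0.00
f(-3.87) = 0.03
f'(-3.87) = 0.00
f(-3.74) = 0.03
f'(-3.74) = 0.00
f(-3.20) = 0.03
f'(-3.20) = 0.00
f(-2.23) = 0.03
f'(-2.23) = 0.00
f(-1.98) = 0.03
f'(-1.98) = 0.00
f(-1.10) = 0.03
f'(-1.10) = 0.00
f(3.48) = 0.00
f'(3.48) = -0.00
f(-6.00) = 0.03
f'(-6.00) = 0.00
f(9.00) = 0.00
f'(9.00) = 0.00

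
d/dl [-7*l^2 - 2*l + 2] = -14*l - 2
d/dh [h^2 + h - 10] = 2*h + 1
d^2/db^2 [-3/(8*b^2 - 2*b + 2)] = 3*(16*b^2 - 4*b - (8*b - 1)^2 + 4)/(4*b^2 - b + 1)^3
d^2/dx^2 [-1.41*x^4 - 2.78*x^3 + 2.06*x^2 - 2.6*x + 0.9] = -16.92*x^2 - 16.68*x + 4.12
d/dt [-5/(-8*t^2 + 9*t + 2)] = 5*(9 - 16*t)/(-8*t^2 + 9*t + 2)^2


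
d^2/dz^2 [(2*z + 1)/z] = 2/z^3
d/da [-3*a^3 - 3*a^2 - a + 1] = -9*a^2 - 6*a - 1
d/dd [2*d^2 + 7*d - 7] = 4*d + 7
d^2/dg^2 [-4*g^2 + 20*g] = -8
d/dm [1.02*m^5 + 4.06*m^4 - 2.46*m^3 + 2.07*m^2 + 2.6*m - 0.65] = 5.1*m^4 + 16.24*m^3 - 7.38*m^2 + 4.14*m + 2.6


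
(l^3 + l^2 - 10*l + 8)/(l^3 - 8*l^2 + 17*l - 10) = (l + 4)/(l - 5)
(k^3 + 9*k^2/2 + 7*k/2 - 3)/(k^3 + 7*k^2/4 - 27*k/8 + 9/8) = 4*(k + 2)/(4*k - 3)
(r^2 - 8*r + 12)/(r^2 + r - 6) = (r - 6)/(r + 3)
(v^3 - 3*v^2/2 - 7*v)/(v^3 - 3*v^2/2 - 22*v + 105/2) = v*(v + 2)/(v^2 + 2*v - 15)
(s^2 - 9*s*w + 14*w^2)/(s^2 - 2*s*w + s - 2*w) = (s - 7*w)/(s + 1)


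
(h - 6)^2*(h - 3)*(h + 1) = h^4 - 14*h^3 + 57*h^2 - 36*h - 108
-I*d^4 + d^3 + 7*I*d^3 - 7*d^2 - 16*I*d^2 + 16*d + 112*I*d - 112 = (d - 7)*(d - 4*I)*(d + 4*I)*(-I*d + 1)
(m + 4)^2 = m^2 + 8*m + 16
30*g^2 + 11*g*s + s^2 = (5*g + s)*(6*g + s)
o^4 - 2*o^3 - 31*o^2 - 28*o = o*(o - 7)*(o + 1)*(o + 4)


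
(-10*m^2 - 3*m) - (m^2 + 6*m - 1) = -11*m^2 - 9*m + 1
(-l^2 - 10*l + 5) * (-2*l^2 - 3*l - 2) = 2*l^4 + 23*l^3 + 22*l^2 + 5*l - 10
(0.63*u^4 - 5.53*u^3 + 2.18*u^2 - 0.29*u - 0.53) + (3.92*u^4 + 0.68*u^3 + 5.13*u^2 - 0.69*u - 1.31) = 4.55*u^4 - 4.85*u^3 + 7.31*u^2 - 0.98*u - 1.84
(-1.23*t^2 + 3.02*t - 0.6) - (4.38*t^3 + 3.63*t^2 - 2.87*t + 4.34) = -4.38*t^3 - 4.86*t^2 + 5.89*t - 4.94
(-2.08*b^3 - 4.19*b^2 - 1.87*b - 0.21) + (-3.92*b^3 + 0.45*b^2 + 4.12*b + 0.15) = -6.0*b^3 - 3.74*b^2 + 2.25*b - 0.06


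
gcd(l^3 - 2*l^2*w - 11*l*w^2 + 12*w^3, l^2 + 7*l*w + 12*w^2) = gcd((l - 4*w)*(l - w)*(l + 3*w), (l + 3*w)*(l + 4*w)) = l + 3*w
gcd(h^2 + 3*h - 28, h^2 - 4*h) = h - 4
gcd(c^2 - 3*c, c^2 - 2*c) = c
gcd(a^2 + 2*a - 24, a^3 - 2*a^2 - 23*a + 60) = a - 4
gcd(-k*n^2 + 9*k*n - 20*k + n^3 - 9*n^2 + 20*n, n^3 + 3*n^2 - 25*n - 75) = n - 5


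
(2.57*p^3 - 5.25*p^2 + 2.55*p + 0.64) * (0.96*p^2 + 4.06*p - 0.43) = 2.4672*p^5 + 5.3942*p^4 - 19.9721*p^3 + 13.2249*p^2 + 1.5019*p - 0.2752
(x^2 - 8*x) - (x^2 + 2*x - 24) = 24 - 10*x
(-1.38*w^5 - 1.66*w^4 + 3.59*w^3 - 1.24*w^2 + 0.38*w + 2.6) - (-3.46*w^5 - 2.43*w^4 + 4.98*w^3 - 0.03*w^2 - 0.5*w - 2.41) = 2.08*w^5 + 0.77*w^4 - 1.39*w^3 - 1.21*w^2 + 0.88*w + 5.01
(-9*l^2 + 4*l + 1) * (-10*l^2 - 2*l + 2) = 90*l^4 - 22*l^3 - 36*l^2 + 6*l + 2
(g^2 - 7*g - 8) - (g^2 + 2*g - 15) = 7 - 9*g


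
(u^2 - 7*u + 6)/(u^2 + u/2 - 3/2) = 2*(u - 6)/(2*u + 3)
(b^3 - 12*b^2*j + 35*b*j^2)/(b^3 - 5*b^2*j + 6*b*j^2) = (b^2 - 12*b*j + 35*j^2)/(b^2 - 5*b*j + 6*j^2)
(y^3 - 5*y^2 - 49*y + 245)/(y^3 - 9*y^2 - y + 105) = (y + 7)/(y + 3)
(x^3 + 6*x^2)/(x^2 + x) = x*(x + 6)/(x + 1)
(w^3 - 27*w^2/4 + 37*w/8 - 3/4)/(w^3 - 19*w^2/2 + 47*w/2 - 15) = (8*w^2 - 6*w + 1)/(4*(2*w^2 - 7*w + 5))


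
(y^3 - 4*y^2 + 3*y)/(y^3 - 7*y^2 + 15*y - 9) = y/(y - 3)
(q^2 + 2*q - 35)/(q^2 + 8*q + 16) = (q^2 + 2*q - 35)/(q^2 + 8*q + 16)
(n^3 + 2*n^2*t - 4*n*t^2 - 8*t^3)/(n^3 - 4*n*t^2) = (n + 2*t)/n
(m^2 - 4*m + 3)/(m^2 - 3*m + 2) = (m - 3)/(m - 2)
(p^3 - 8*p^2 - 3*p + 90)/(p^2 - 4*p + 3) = (p^3 - 8*p^2 - 3*p + 90)/(p^2 - 4*p + 3)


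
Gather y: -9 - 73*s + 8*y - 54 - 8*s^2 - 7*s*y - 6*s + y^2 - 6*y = -8*s^2 - 79*s + y^2 + y*(2 - 7*s) - 63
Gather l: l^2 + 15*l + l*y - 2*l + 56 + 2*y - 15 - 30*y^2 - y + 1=l^2 + l*(y + 13) - 30*y^2 + y + 42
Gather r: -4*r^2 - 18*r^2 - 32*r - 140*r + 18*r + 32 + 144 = -22*r^2 - 154*r + 176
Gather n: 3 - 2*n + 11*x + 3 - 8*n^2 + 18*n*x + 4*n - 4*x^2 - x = -8*n^2 + n*(18*x + 2) - 4*x^2 + 10*x + 6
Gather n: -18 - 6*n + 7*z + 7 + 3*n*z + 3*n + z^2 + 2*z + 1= n*(3*z - 3) + z^2 + 9*z - 10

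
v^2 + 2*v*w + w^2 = (v + w)^2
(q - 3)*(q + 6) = q^2 + 3*q - 18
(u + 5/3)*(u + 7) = u^2 + 26*u/3 + 35/3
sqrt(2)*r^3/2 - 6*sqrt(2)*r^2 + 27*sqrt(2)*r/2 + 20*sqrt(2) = (r - 8)*(r - 5)*(sqrt(2)*r/2 + sqrt(2)/2)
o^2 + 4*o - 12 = (o - 2)*(o + 6)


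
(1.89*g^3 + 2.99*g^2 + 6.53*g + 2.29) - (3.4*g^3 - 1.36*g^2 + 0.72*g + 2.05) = -1.51*g^3 + 4.35*g^2 + 5.81*g + 0.24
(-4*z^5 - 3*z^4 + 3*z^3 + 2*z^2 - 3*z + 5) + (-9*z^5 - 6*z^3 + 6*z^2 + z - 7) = -13*z^5 - 3*z^4 - 3*z^3 + 8*z^2 - 2*z - 2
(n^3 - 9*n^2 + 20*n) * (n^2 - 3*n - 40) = n^5 - 12*n^4 + 7*n^3 + 300*n^2 - 800*n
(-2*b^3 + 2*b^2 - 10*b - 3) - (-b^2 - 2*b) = -2*b^3 + 3*b^2 - 8*b - 3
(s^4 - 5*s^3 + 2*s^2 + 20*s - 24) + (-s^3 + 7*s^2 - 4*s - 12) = s^4 - 6*s^3 + 9*s^2 + 16*s - 36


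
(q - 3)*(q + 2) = q^2 - q - 6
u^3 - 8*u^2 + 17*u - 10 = (u - 5)*(u - 2)*(u - 1)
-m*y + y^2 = y*(-m + y)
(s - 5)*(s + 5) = s^2 - 25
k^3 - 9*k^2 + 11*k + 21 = (k - 7)*(k - 3)*(k + 1)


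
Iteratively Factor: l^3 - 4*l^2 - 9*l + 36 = (l - 4)*(l^2 - 9) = (l - 4)*(l - 3)*(l + 3)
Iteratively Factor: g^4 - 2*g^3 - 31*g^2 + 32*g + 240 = (g - 5)*(g^3 + 3*g^2 - 16*g - 48) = (g - 5)*(g - 4)*(g^2 + 7*g + 12) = (g - 5)*(g - 4)*(g + 4)*(g + 3)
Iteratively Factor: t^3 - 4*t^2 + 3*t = (t)*(t^2 - 4*t + 3) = t*(t - 1)*(t - 3)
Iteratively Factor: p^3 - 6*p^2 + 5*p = (p - 5)*(p^2 - p) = (p - 5)*(p - 1)*(p)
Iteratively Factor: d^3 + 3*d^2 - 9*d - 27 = (d - 3)*(d^2 + 6*d + 9) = (d - 3)*(d + 3)*(d + 3)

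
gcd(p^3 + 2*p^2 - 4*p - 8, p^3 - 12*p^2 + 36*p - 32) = p - 2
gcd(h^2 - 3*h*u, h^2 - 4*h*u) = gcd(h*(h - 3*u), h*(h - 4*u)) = h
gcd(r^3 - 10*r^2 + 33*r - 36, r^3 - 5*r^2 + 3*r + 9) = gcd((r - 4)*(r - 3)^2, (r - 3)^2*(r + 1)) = r^2 - 6*r + 9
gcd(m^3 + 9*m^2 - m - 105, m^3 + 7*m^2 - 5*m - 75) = m^2 + 2*m - 15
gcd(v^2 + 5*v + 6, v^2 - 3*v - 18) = v + 3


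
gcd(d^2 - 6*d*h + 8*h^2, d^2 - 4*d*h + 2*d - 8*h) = d - 4*h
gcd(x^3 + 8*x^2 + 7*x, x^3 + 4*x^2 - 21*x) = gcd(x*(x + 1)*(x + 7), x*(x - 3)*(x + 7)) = x^2 + 7*x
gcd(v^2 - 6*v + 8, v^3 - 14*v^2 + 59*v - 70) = v - 2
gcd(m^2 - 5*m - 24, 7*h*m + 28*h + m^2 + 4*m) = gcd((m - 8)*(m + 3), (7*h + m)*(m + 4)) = 1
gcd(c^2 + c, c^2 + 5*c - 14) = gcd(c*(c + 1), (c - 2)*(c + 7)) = 1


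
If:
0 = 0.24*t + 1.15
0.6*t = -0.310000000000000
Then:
No Solution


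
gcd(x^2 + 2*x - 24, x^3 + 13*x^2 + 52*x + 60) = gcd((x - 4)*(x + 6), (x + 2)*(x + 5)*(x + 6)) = x + 6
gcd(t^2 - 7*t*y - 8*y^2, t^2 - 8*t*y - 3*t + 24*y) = -t + 8*y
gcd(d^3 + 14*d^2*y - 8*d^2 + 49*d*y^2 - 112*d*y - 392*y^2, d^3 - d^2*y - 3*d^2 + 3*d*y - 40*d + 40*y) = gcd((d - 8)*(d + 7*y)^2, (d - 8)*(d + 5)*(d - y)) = d - 8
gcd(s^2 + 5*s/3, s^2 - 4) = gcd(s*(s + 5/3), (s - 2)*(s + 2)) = 1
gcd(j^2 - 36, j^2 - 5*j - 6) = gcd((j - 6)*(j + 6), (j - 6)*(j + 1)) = j - 6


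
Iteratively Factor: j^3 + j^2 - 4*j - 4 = (j + 2)*(j^2 - j - 2) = (j + 1)*(j + 2)*(j - 2)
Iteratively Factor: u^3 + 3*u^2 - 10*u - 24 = (u - 3)*(u^2 + 6*u + 8) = (u - 3)*(u + 2)*(u + 4)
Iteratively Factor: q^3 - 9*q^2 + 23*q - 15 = (q - 1)*(q^2 - 8*q + 15) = (q - 3)*(q - 1)*(q - 5)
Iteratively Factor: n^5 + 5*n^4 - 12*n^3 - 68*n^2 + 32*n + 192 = (n - 2)*(n^4 + 7*n^3 + 2*n^2 - 64*n - 96) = (n - 2)*(n + 2)*(n^3 + 5*n^2 - 8*n - 48) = (n - 2)*(n + 2)*(n + 4)*(n^2 + n - 12) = (n - 2)*(n + 2)*(n + 4)^2*(n - 3)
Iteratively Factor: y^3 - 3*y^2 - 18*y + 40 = (y - 5)*(y^2 + 2*y - 8) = (y - 5)*(y - 2)*(y + 4)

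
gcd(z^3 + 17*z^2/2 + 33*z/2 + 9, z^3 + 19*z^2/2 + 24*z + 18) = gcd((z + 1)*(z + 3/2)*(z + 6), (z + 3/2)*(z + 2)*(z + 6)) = z^2 + 15*z/2 + 9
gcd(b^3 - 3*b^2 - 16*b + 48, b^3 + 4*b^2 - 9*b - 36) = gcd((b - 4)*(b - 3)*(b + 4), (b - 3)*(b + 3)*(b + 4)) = b^2 + b - 12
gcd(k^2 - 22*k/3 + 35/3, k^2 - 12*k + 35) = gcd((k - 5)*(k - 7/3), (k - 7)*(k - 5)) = k - 5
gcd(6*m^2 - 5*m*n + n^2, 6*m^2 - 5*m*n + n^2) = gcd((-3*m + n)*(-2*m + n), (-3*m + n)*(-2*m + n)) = 6*m^2 - 5*m*n + n^2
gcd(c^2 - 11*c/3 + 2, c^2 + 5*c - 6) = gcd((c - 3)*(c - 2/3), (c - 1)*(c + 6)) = 1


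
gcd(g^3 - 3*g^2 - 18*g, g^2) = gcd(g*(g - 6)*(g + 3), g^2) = g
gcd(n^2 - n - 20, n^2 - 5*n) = n - 5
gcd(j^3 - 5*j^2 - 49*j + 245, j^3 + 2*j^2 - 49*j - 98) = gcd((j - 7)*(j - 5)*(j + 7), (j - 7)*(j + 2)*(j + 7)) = j^2 - 49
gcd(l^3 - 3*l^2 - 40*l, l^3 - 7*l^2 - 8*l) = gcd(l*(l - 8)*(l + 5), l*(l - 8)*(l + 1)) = l^2 - 8*l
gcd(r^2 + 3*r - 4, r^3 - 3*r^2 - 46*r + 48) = r - 1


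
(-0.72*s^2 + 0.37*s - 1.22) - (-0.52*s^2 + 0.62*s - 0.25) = -0.2*s^2 - 0.25*s - 0.97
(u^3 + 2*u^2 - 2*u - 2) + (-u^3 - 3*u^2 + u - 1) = -u^2 - u - 3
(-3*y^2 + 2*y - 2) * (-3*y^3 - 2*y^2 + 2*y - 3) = 9*y^5 - 4*y^3 + 17*y^2 - 10*y + 6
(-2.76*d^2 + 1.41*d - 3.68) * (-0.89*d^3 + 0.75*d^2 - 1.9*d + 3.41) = 2.4564*d^5 - 3.3249*d^4 + 9.5767*d^3 - 14.8506*d^2 + 11.8001*d - 12.5488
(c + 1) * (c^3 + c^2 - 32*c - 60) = c^4 + 2*c^3 - 31*c^2 - 92*c - 60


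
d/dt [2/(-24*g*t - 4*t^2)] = (3*g + t)/(t^2*(6*g + t)^2)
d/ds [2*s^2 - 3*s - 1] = 4*s - 3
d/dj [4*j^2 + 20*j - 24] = 8*j + 20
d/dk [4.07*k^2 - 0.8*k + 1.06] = 8.14*k - 0.8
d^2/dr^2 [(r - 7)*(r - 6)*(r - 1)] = 6*r - 28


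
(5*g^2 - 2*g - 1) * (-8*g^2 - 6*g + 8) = -40*g^4 - 14*g^3 + 60*g^2 - 10*g - 8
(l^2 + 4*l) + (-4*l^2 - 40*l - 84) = -3*l^2 - 36*l - 84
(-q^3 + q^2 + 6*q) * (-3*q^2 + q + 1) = 3*q^5 - 4*q^4 - 18*q^3 + 7*q^2 + 6*q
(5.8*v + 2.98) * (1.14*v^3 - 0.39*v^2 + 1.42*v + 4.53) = 6.612*v^4 + 1.1352*v^3 + 7.0738*v^2 + 30.5056*v + 13.4994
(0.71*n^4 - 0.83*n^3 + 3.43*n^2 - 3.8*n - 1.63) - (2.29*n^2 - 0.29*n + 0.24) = 0.71*n^4 - 0.83*n^3 + 1.14*n^2 - 3.51*n - 1.87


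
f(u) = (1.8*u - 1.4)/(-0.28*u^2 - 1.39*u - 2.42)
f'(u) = (0.56*u + 1.39)*(1.8*u - 1.4)/(-0.28*u^2 - 1.39*u - 2.42)^2 + 1.8/(-0.28*u^2 - 1.39*u - 2.42)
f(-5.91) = 3.02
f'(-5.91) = 1.00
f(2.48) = -0.40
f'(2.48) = -0.09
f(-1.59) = 4.64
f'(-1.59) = -4.49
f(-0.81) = 1.93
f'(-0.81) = -2.44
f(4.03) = -0.47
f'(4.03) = -0.01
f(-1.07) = 2.65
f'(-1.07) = -3.11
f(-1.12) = 2.81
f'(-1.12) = -3.25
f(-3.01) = 8.82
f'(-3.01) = 1.04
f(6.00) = -0.45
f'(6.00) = 0.02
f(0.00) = 0.58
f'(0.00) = -1.08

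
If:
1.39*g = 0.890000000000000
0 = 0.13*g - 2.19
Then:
No Solution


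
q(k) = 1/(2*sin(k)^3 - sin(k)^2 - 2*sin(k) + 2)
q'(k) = (-6*sin(k)^2*cos(k) + 2*sin(k)*cos(k) + 2*cos(k))/(2*sin(k)^3 - sin(k)^2 - 2*sin(k) + 2)^2 = 2*(-3*sin(k)^2 + sin(k) + 1)*cos(k)/(-2*sin(k)*cos(k)^2 + cos(k)^2 + 1)^2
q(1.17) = 1.15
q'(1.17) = -0.64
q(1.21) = 1.12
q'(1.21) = -0.61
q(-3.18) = 0.52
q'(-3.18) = -0.56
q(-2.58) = 0.40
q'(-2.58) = 0.11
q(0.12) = 0.57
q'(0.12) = 0.70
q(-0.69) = 0.43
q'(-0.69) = -0.24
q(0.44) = 0.89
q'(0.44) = 1.27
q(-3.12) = 0.49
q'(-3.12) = -0.47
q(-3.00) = 0.44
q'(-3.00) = -0.31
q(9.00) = 0.87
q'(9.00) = -1.25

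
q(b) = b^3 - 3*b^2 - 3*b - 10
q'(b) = 3*b^2 - 6*b - 3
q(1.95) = -19.84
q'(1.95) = -3.29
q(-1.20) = -12.45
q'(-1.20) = 8.52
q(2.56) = -20.56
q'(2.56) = 1.30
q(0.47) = -11.97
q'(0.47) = -5.16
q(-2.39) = -33.62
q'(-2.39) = 28.48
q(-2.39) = -33.62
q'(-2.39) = 28.48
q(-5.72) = -278.14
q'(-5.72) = 129.48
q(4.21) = -1.18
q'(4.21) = 24.91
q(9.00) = 449.00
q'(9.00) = 186.00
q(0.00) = -10.00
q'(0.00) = -3.00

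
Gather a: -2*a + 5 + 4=9 - 2*a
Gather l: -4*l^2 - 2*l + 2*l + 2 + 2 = 4 - 4*l^2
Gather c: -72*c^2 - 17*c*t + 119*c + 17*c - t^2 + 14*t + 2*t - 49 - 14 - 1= -72*c^2 + c*(136 - 17*t) - t^2 + 16*t - 64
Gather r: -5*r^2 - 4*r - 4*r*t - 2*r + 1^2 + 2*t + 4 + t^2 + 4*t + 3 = -5*r^2 + r*(-4*t - 6) + t^2 + 6*t + 8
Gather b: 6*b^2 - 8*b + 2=6*b^2 - 8*b + 2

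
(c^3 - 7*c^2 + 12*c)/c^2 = c - 7 + 12/c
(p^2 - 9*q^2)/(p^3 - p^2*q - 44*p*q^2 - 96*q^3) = (p - 3*q)/(p^2 - 4*p*q - 32*q^2)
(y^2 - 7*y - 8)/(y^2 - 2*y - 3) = (y - 8)/(y - 3)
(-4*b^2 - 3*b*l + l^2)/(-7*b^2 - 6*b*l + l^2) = (4*b - l)/(7*b - l)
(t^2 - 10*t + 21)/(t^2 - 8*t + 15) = (t - 7)/(t - 5)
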